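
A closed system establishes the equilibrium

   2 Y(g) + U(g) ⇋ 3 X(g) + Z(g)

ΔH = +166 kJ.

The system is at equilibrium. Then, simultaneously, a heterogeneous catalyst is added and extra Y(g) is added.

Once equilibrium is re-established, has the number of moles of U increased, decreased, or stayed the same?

decreases

A catalyst speeds both forward and reverse rates equally; it changes neither Q nor K — no shift from this change.
Adding Y (g), a reactant, drives the reaction to the right.
The net shift is to the right. U is a reactant, so its amount decreases.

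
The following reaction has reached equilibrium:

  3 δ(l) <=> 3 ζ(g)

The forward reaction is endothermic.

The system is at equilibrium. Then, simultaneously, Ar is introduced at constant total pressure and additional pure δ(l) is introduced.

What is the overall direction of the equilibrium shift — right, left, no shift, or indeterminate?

Adding inert gas at constant total pressure expands the volume and lowers every reacting partial pressure. With Δn_gas = 3 − 0 = +3, Q moves away from K toward the side with fewer gas moles, so the system shifts toward the side with more gas moles — to the right.
δ is a pure liquid; its activity is 1 regardless of amount, so Q is unaffected — no shift from this change.
Only the nonzero effect(s) matter; the net shift is to the right.

right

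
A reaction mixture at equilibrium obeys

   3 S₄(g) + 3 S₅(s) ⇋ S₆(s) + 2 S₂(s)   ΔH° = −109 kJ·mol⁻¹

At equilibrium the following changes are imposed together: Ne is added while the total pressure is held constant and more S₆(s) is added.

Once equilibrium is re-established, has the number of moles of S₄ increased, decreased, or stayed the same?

increases

Adding inert gas at constant total pressure expands the volume and lowers every reacting partial pressure. With Δn_gas = 0 − 3 = -3, Q moves away from K toward the side with fewer gas moles, so the system shifts toward the side with more gas moles — to the left.
S₆ is a pure solid; its activity is 1 regardless of amount, so Q is unaffected — no shift from this change.
The net shift is to the left. S₄ is a reactant, so its amount increases.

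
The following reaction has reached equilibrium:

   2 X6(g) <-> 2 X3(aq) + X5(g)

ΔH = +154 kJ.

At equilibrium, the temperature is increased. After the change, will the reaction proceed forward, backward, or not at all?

The forward reaction is endothermic. Raising T favours the endothermic direction — shift to the right.

right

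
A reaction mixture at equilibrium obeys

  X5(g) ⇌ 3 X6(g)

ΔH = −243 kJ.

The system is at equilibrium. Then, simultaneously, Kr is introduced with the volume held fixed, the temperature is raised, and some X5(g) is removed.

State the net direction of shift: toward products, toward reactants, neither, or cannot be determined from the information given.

left

At constant volume, adding an inert gas leaves every reacting species' partial pressure unchanged, so Q is unchanged — no shift from this change.
The forward reaction is exothermic. Raising T favours the endothermic direction — shift to the left.
Removing X5 (g), a reactant, drives the reaction to the left.
Only the nonzero effect(s) matter; the net shift is to the left.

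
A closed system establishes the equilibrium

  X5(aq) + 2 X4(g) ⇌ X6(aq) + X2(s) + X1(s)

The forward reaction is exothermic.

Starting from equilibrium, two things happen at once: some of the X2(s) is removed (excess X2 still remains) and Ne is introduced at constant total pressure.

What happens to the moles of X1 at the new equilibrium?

decreases

X2 is a pure solid; its activity is 1 regardless of amount, so Q is unaffected — no shift from this change.
Adding inert gas at constant total pressure expands the volume and lowers every reacting partial pressure. With Δn_gas = 0 − 2 = -2, Q moves away from K toward the side with fewer gas moles, so the system shifts toward the side with more gas moles — to the left.
The net shift is to the left. X1 is a product, so its amount decreases.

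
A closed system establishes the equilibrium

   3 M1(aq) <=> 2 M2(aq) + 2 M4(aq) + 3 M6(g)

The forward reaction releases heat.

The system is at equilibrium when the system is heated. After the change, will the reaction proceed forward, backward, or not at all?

left

The forward reaction is exothermic. Raising T favours the endothermic direction — shift to the left.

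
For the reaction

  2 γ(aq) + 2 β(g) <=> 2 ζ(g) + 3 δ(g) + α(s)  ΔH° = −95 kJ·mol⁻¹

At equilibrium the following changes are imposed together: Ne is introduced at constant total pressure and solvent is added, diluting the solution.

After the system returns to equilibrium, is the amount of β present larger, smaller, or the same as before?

Adding inert gas at constant total pressure expands the volume and lowers every reacting partial pressure. With Δn_gas = 5 − 2 = +3, Q moves away from K toward the side with fewer gas moles, so the system shifts toward the side with more gas moles — to the right.
Dilution lowers every aqueous concentration by the same factor. Δn_aq = 0 − 2 = -2, so the system shifts toward the side with more dissolved moles — to the left.
The two effects oppose each other, so the net shift — and hence the change in β — cannot be determined from the given information.

cannot be determined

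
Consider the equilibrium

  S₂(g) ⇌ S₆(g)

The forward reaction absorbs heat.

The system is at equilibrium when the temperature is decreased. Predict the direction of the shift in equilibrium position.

left

The forward reaction is endothermic. Lowering T favours the exothermic direction — shift to the left.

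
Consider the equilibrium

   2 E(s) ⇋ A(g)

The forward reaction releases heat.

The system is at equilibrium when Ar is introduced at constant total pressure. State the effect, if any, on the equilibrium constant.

The equilibrium constant depends only on temperature. This perturbation may move the position of equilibrium, but since T is unchanged, K itself is unchanged.

unchanged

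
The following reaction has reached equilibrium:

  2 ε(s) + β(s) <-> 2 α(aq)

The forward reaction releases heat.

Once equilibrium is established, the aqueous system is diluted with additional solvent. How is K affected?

The equilibrium constant depends only on temperature. This perturbation may move the position of equilibrium, but since T is unchanged, K itself is unchanged.

unchanged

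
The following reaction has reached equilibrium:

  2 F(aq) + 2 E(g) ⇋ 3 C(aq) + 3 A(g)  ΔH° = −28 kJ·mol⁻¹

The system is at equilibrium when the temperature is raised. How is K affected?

K depends on temperature via the van 't Hoff relation. The forward reaction is exothermic, so raising T decreases K.

decreases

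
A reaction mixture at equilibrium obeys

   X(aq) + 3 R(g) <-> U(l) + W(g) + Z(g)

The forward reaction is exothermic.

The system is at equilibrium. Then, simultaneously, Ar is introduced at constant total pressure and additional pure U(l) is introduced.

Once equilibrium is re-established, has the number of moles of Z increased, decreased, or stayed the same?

decreases

Adding inert gas at constant total pressure expands the volume and lowers every reacting partial pressure. With Δn_gas = 2 − 3 = -1, Q moves away from K toward the side with fewer gas moles, so the system shifts toward the side with more gas moles — to the left.
U is a pure liquid; its activity is 1 regardless of amount, so Q is unaffected — no shift from this change.
The net shift is to the left. Z is a product, so its amount decreases.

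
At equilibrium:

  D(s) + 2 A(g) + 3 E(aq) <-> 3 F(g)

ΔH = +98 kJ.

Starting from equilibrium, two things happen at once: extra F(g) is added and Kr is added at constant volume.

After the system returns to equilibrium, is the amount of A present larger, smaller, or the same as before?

Adding F (g), a product, drives the reaction to the left.
At constant volume, adding an inert gas leaves every reacting species' partial pressure unchanged, so Q is unchanged — no shift from this change.
The net shift is to the left. A is a reactant, so its amount increases.

increases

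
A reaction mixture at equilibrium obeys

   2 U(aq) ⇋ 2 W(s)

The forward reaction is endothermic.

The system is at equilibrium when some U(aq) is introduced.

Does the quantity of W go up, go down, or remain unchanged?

increases

Adding U (aq), a reactant, drives the reaction to the right.
The net shift is to the right. W is a product, so its amount increases.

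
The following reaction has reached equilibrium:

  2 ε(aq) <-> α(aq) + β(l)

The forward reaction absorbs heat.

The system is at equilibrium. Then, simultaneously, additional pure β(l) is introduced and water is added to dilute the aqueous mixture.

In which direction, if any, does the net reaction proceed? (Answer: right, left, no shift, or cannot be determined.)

β is a pure liquid; its activity is 1 regardless of amount, so Q is unaffected — no shift from this change.
Dilution lowers every aqueous concentration by the same factor. Δn_aq = 1 − 2 = -1, so the system shifts toward the side with more dissolved moles — to the left.
Only the nonzero effect(s) matter; the net shift is to the left.

left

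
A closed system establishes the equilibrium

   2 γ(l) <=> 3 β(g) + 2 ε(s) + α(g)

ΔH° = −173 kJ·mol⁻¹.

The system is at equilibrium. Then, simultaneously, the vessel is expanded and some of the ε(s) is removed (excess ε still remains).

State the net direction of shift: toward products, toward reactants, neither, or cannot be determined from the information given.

right

Gas moles: reactants 0, products 4 (Δn_gas = +4). Expansion shifts the system toward the side with more moles of gas — to the right.
ε is a pure solid; its activity is 1 regardless of amount, so Q is unaffected — no shift from this change.
Only the nonzero effect(s) matter; the net shift is to the right.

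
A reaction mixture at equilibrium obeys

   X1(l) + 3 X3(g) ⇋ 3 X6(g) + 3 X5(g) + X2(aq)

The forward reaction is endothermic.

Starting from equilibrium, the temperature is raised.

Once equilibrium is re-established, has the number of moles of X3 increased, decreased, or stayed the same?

The forward reaction is endothermic. Raising T favours the endothermic direction — shift to the right.
The net shift is to the right. X3 is a reactant, so its amount decreases.

decreases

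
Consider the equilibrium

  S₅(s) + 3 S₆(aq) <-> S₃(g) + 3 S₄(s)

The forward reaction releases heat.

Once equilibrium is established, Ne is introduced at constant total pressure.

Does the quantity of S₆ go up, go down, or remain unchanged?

decreases

Adding inert gas at constant total pressure expands the volume and lowers every reacting partial pressure. With Δn_gas = 1 − 0 = +1, Q moves away from K toward the side with fewer gas moles, so the system shifts toward the side with more gas moles — to the right.
The net shift is to the right. S₆ is a reactant, so its amount decreases.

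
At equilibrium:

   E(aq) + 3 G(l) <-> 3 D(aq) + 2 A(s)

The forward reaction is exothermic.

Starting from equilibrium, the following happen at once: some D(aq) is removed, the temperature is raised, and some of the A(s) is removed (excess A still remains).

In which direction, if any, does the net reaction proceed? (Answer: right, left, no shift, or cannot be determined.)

cannot be determined

Removing D (aq), a product, drives the reaction to the right.
The forward reaction is exothermic. Raising T favours the endothermic direction — shift to the left.
A is a pure solid; its activity is 1 regardless of amount, so Q is unaffected — no shift from this change.
The individual effects push in opposite directions; without quantitative information the net direction cannot be determined.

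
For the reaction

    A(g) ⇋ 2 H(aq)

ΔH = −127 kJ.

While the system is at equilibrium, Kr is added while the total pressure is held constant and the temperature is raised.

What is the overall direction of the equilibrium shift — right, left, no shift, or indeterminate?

left

Adding inert gas at constant total pressure expands the volume and lowers every reacting partial pressure. With Δn_gas = 0 − 1 = -1, Q moves away from K toward the side with fewer gas moles, so the system shifts toward the side with more gas moles — to the left.
The forward reaction is exothermic. Raising T favours the endothermic direction — shift to the left.
All effects act in the same direction — net shift to the left.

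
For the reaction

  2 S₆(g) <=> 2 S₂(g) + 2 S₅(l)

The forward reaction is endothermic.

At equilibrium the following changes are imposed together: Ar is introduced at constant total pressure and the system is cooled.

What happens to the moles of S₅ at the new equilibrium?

decreases

Adding inert gas at constant total pressure expands the volume, scaling every reacting partial pressure by the same factor. Δn_gas = 2 − 2 = 0, so Q is unchanged — no shift.
The forward reaction is endothermic. Lowering T favours the exothermic direction — shift to the left.
The net shift is to the left. S₅ is a product, so its amount decreases.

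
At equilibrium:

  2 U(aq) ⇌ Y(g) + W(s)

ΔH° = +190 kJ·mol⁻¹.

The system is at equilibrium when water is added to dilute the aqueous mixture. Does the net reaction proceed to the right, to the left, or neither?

left

Dilution lowers every aqueous concentration by the same factor. Δn_aq = 0 − 2 = -2, so the system shifts toward the side with more dissolved moles — to the left.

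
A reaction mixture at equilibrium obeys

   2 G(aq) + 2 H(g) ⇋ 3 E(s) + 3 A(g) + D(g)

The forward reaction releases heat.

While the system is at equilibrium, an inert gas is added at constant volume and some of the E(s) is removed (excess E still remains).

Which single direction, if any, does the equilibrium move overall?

no shift

At constant volume, adding an inert gas leaves every reacting species' partial pressure unchanged, so Q is unchanged — no shift from this change.
E is a pure solid; its activity is 1 regardless of amount, so Q is unaffected — no shift from this change.
None of the changes alters Q relative to K, so there is no net shift.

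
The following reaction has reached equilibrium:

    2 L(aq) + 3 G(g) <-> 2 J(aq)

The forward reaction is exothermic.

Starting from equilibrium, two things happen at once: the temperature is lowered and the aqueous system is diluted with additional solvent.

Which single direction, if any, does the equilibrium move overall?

The forward reaction is exothermic. Lowering T favours the exothermic direction — shift to the right.
Dilution scales every aqueous concentration by the same factor. Δn_aq = 2 − 2 = 0, so Q is unchanged — no shift.
Only the nonzero effect(s) matter; the net shift is to the right.

right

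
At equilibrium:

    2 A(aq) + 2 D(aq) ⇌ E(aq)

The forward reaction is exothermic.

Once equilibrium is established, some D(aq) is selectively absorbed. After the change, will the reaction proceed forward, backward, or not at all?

left

Removing D (aq), a reactant, drives the reaction to the left.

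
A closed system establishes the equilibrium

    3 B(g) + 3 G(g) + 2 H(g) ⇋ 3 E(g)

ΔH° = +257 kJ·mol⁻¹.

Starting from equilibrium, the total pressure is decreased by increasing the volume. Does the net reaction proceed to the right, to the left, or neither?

Gas moles: reactants 8, products 3 (Δn_gas = -5). Expansion shifts the system toward the side with more moles of gas — to the left.

left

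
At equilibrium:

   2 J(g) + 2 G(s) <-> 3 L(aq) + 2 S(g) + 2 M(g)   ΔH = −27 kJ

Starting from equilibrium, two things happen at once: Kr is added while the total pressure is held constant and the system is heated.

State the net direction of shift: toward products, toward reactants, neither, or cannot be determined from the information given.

cannot be determined

Adding inert gas at constant total pressure expands the volume and lowers every reacting partial pressure. With Δn_gas = 4 − 2 = +2, Q moves away from K toward the side with fewer gas moles, so the system shifts toward the side with more gas moles — to the right.
The forward reaction is exothermic. Raising T favours the endothermic direction — shift to the left.
The individual effects push in opposite directions; without quantitative information the net direction cannot be determined.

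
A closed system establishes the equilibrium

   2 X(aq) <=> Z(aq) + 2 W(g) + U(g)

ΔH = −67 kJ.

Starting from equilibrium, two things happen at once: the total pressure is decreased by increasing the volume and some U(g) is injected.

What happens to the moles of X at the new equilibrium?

cannot be determined

Gas moles: reactants 0, products 3 (Δn_gas = +3). Expansion shifts the system toward the side with more moles of gas — to the right.
Adding U (g), a product, drives the reaction to the left.
The two effects oppose each other, so the net shift — and hence the change in X — cannot be determined from the given information.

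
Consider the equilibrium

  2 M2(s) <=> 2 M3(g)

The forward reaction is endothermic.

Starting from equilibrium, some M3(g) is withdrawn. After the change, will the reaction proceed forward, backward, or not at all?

Removing M3 (g), a product, drives the reaction to the right.

right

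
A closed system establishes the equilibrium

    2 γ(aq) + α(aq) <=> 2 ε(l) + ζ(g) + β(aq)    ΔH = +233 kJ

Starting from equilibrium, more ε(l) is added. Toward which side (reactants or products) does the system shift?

ε is a pure liquid; its activity is 1 regardless of amount, so Q is unaffected — no shift from this change.

no shift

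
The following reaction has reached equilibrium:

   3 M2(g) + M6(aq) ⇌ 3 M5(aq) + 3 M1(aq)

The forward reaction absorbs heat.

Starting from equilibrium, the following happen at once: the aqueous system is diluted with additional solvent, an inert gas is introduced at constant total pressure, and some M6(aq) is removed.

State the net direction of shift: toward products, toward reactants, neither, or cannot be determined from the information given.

cannot be determined

Dilution lowers every aqueous concentration by the same factor. Δn_aq = 6 − 1 = +5, so the system shifts toward the side with more dissolved moles — to the right.
Adding inert gas at constant total pressure expands the volume and lowers every reacting partial pressure. With Δn_gas = 0 − 3 = -3, Q moves away from K toward the side with fewer gas moles, so the system shifts toward the side with more gas moles — to the left.
Removing M6 (aq), a reactant, drives the reaction to the left.
The individual effects push in opposite directions; without quantitative information the net direction cannot be determined.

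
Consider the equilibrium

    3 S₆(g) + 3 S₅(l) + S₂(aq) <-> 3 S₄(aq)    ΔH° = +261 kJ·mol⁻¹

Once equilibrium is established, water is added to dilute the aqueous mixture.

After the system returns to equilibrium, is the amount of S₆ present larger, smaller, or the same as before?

Dilution lowers every aqueous concentration by the same factor. Δn_aq = 3 − 1 = +2, so the system shifts toward the side with more dissolved moles — to the right.
The net shift is to the right. S₆ is a reactant, so its amount decreases.

decreases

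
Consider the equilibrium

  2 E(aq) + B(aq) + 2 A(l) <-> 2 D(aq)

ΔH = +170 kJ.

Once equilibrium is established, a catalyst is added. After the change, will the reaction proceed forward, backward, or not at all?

A catalyst speeds both forward and reverse rates equally; it changes neither Q nor K — no shift from this change.

no shift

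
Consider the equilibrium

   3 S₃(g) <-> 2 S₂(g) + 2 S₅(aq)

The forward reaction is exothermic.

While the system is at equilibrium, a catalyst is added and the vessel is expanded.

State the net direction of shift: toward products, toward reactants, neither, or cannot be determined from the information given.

A catalyst speeds both forward and reverse rates equally; it changes neither Q nor K — no shift from this change.
Gas moles: reactants 3, products 2 (Δn_gas = -1). Expansion shifts the system toward the side with more moles of gas — to the left.
Only the nonzero effect(s) matter; the net shift is to the left.

left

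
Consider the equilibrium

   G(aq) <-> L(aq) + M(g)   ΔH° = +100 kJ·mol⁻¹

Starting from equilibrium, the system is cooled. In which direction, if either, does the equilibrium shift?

left

The forward reaction is endothermic. Lowering T favours the exothermic direction — shift to the left.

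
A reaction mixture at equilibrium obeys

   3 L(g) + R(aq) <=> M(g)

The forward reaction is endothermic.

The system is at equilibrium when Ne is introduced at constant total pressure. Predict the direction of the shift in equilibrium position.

Adding inert gas at constant total pressure expands the volume and lowers every reacting partial pressure. With Δn_gas = 1 − 3 = -2, Q moves away from K toward the side with fewer gas moles, so the system shifts toward the side with more gas moles — to the left.

left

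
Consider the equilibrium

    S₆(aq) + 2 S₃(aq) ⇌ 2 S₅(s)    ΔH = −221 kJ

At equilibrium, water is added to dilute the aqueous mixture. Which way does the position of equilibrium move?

Dilution lowers every aqueous concentration by the same factor. Δn_aq = 0 − 3 = -3, so the system shifts toward the side with more dissolved moles — to the left.

left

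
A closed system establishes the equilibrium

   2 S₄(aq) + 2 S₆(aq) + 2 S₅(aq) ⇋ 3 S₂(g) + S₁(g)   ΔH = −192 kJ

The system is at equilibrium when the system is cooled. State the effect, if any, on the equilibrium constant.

K depends on temperature via the van 't Hoff relation. The forward reaction is exothermic, so lowering T increases K.

increases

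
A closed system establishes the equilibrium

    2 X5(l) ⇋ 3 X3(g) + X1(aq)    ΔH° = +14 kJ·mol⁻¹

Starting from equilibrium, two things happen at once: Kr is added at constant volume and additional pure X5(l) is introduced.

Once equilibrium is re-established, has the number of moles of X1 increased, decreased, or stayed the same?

At constant volume, adding an inert gas leaves every reacting species' partial pressure unchanged, so Q is unchanged — no shift from this change.
X5 is a pure liquid; its activity is 1 regardless of amount, so Q is unaffected — no shift from this change.
No net shift occurs, so the amount of X1 is unchanged.

unchanged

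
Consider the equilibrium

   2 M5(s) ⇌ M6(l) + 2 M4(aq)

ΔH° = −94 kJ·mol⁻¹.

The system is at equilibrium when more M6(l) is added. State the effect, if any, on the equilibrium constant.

unchanged

The equilibrium constant depends only on temperature. This perturbation changes neither the position of equilibrium nor K.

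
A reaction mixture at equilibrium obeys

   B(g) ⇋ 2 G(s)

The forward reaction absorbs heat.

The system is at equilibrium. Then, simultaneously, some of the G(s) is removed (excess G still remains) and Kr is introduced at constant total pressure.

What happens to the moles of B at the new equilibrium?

G is a pure solid; its activity is 1 regardless of amount, so Q is unaffected — no shift from this change.
Adding inert gas at constant total pressure expands the volume and lowers every reacting partial pressure. With Δn_gas = 0 − 1 = -1, Q moves away from K toward the side with fewer gas moles, so the system shifts toward the side with more gas moles — to the left.
The net shift is to the left. B is a reactant, so its amount increases.

increases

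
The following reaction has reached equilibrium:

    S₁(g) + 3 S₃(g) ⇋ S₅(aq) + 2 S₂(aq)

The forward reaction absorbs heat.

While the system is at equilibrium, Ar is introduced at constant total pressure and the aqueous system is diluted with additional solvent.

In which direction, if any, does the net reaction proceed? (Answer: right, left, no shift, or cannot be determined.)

cannot be determined

Adding inert gas at constant total pressure expands the volume and lowers every reacting partial pressure. With Δn_gas = 0 − 4 = -4, Q moves away from K toward the side with fewer gas moles, so the system shifts toward the side with more gas moles — to the left.
Dilution lowers every aqueous concentration by the same factor. Δn_aq = 3 − 0 = +3, so the system shifts toward the side with more dissolved moles — to the right.
The individual effects push in opposite directions; without quantitative information the net direction cannot be determined.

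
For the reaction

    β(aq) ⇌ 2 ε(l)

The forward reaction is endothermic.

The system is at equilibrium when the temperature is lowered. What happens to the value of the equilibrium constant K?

K depends on temperature via the van 't Hoff relation. The forward reaction is endothermic, so lowering T decreases K.

decreases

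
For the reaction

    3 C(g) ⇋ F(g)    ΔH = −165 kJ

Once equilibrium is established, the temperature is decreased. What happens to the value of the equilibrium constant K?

increases

K depends on temperature via the van 't Hoff relation. The forward reaction is exothermic, so lowering T increases K.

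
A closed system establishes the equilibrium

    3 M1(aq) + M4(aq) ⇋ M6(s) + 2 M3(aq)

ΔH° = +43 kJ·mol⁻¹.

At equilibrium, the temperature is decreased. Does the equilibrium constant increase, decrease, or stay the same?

K depends on temperature via the van 't Hoff relation. The forward reaction is endothermic, so lowering T decreases K.

decreases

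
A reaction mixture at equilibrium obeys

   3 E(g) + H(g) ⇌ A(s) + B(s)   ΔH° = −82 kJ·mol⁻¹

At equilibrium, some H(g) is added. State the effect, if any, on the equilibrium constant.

unchanged

The equilibrium constant depends only on temperature. This perturbation may move the position of equilibrium, but since T is unchanged, K itself is unchanged.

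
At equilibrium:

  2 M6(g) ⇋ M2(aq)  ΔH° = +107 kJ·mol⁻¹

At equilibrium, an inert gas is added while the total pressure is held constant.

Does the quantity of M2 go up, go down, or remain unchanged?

decreases

Adding inert gas at constant total pressure expands the volume and lowers every reacting partial pressure. With Δn_gas = 0 − 2 = -2, Q moves away from K toward the side with fewer gas moles, so the system shifts toward the side with more gas moles — to the left.
The net shift is to the left. M2 is a product, so its amount decreases.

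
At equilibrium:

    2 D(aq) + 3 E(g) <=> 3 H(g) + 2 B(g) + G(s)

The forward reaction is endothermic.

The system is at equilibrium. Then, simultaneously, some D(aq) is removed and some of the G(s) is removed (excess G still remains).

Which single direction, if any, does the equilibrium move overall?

left

Removing D (aq), a reactant, drives the reaction to the left.
G is a pure solid; its activity is 1 regardless of amount, so Q is unaffected — no shift from this change.
Only the nonzero effect(s) matter; the net shift is to the left.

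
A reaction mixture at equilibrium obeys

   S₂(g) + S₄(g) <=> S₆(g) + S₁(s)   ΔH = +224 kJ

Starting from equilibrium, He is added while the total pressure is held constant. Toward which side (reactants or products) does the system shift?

Adding inert gas at constant total pressure expands the volume and lowers every reacting partial pressure. With Δn_gas = 1 − 2 = -1, Q moves away from K toward the side with fewer gas moles, so the system shifts toward the side with more gas moles — to the left.

left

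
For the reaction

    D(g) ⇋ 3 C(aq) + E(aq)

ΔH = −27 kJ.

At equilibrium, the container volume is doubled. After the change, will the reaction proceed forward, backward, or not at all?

Gas moles: reactants 1, products 0 (Δn_gas = -1). Expansion shifts the system toward the side with more moles of gas — to the left.

left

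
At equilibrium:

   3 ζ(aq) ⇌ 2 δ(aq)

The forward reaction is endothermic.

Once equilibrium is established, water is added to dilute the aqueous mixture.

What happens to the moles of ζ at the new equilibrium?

increases

Dilution lowers every aqueous concentration by the same factor. Δn_aq = 2 − 3 = -1, so the system shifts toward the side with more dissolved moles — to the left.
The net shift is to the left. ζ is a reactant, so its amount increases.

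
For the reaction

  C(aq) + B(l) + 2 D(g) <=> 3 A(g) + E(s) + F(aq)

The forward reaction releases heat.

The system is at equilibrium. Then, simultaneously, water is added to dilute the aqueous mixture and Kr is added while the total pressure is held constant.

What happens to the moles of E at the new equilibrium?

increases

Dilution scales every aqueous concentration by the same factor. Δn_aq = 1 − 1 = 0, so Q is unchanged — no shift.
Adding inert gas at constant total pressure expands the volume and lowers every reacting partial pressure. With Δn_gas = 3 − 2 = +1, Q moves away from K toward the side with fewer gas moles, so the system shifts toward the side with more gas moles — to the right.
The net shift is to the right. E is a product, so its amount increases.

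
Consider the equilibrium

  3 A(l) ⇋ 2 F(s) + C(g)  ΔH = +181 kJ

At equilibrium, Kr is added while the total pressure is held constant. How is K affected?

unchanged

The equilibrium constant depends only on temperature. This perturbation may move the position of equilibrium, but since T is unchanged, K itself is unchanged.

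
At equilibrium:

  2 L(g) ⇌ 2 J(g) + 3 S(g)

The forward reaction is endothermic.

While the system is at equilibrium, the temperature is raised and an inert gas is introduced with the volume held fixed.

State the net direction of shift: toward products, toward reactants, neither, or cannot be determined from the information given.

The forward reaction is endothermic. Raising T favours the endothermic direction — shift to the right.
At constant volume, adding an inert gas leaves every reacting species' partial pressure unchanged, so Q is unchanged — no shift from this change.
Only the nonzero effect(s) matter; the net shift is to the right.

right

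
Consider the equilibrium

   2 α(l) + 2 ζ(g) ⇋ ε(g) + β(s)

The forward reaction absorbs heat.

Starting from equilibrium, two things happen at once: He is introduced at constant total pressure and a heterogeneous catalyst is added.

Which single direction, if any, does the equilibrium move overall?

left

Adding inert gas at constant total pressure expands the volume and lowers every reacting partial pressure. With Δn_gas = 1 − 2 = -1, Q moves away from K toward the side with fewer gas moles, so the system shifts toward the side with more gas moles — to the left.
A catalyst speeds both forward and reverse rates equally; it changes neither Q nor K — no shift from this change.
Only the nonzero effect(s) matter; the net shift is to the left.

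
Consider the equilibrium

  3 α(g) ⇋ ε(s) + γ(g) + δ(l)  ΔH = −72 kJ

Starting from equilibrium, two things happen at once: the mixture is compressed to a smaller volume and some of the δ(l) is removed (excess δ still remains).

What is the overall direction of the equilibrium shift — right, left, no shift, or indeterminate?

right

Gas moles: reactants 3, products 1 (Δn_gas = -2). Compression shifts the system toward the side with fewer moles of gas — to the right.
δ is a pure liquid; its activity is 1 regardless of amount, so Q is unaffected — no shift from this change.
Only the nonzero effect(s) matter; the net shift is to the right.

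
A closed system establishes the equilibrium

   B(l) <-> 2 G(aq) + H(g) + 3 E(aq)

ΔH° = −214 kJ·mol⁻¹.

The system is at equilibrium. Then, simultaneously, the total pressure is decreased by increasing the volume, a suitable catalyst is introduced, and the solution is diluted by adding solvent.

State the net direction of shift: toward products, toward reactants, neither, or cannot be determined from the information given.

Gas moles: reactants 0, products 1 (Δn_gas = +1). Expansion shifts the system toward the side with more moles of gas — to the right.
A catalyst speeds both forward and reverse rates equally; it changes neither Q nor K — no shift from this change.
Dilution lowers every aqueous concentration by the same factor. Δn_aq = 5 − 0 = +5, so the system shifts toward the side with more dissolved moles — to the right.
Only the nonzero effect(s) matter; the net shift is to the right.

right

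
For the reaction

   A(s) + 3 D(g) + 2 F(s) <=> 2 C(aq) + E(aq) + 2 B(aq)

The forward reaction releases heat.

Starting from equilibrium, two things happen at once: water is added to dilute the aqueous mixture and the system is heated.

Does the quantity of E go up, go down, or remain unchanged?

cannot be determined

Dilution lowers every aqueous concentration by the same factor. Δn_aq = 5 − 0 = +5, so the system shifts toward the side with more dissolved moles — to the right.
The forward reaction is exothermic. Raising T favours the endothermic direction — shift to the left.
The two effects oppose each other, so the net shift — and hence the change in E — cannot be determined from the given information.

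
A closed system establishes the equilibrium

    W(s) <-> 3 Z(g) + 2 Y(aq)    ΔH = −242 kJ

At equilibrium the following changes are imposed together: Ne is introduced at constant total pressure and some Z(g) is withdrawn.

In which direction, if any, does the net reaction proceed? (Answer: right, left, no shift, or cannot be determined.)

right

Adding inert gas at constant total pressure expands the volume and lowers every reacting partial pressure. With Δn_gas = 3 − 0 = +3, Q moves away from K toward the side with fewer gas moles, so the system shifts toward the side with more gas moles — to the right.
Removing Z (g), a product, drives the reaction to the right.
All effects act in the same direction — net shift to the right.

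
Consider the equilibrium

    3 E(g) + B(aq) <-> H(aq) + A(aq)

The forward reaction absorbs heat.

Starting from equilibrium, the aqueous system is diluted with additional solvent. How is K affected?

unchanged

The equilibrium constant depends only on temperature. This perturbation may move the position of equilibrium, but since T is unchanged, K itself is unchanged.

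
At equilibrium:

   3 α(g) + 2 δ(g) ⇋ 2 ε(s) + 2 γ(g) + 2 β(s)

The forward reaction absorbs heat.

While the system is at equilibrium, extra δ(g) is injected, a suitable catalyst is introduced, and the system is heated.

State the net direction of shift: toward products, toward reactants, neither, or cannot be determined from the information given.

right

Adding δ (g), a reactant, drives the reaction to the right.
A catalyst speeds both forward and reverse rates equally; it changes neither Q nor K — no shift from this change.
The forward reaction is endothermic. Raising T favours the endothermic direction — shift to the right.
Only the nonzero effect(s) matter; the net shift is to the right.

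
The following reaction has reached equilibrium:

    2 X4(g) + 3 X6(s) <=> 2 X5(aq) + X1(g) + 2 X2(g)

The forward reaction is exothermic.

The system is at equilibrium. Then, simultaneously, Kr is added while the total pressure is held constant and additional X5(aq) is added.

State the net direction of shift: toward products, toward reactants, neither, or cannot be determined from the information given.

Adding inert gas at constant total pressure expands the volume and lowers every reacting partial pressure. With Δn_gas = 3 − 2 = +1, Q moves away from K toward the side with fewer gas moles, so the system shifts toward the side with more gas moles — to the right.
Adding X5 (aq), a product, drives the reaction to the left.
The individual effects push in opposite directions; without quantitative information the net direction cannot be determined.

cannot be determined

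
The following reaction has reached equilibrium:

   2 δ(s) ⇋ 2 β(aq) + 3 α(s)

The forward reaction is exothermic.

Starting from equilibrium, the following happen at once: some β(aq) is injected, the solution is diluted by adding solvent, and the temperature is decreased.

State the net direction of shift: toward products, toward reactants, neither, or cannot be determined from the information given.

Adding β (aq), a product, drives the reaction to the left.
Dilution lowers every aqueous concentration by the same factor. Δn_aq = 2 − 0 = +2, so the system shifts toward the side with more dissolved moles — to the right.
The forward reaction is exothermic. Lowering T favours the exothermic direction — shift to the right.
The individual effects push in opposite directions; without quantitative information the net direction cannot be determined.

cannot be determined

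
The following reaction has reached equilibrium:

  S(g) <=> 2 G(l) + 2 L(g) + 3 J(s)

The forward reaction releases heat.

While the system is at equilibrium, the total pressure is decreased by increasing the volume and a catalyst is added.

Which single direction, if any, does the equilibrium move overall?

Gas moles: reactants 1, products 2 (Δn_gas = +1). Expansion shifts the system toward the side with more moles of gas — to the right.
A catalyst speeds both forward and reverse rates equally; it changes neither Q nor K — no shift from this change.
Only the nonzero effect(s) matter; the net shift is to the right.

right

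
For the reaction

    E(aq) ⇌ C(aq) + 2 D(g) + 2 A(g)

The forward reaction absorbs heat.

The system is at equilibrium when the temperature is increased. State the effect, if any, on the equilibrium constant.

increases

K depends on temperature via the van 't Hoff relation. The forward reaction is endothermic, so raising T increases K.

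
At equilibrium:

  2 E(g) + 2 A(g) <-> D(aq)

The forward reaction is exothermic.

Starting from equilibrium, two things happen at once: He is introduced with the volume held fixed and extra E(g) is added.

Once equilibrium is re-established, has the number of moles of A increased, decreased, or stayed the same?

At constant volume, adding an inert gas leaves every reacting species' partial pressure unchanged, so Q is unchanged — no shift from this change.
Adding E (g), a reactant, drives the reaction to the right.
The net shift is to the right. A is a reactant, so its amount decreases.

decreases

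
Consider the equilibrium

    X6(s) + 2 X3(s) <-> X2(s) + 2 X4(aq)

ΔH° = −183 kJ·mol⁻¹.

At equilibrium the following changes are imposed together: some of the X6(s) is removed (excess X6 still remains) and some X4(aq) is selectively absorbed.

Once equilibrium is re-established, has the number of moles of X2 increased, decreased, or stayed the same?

increases

X6 is a pure solid; its activity is 1 regardless of amount, so Q is unaffected — no shift from this change.
Removing X4 (aq), a product, drives the reaction to the right.
The net shift is to the right. X2 is a product, so its amount increases.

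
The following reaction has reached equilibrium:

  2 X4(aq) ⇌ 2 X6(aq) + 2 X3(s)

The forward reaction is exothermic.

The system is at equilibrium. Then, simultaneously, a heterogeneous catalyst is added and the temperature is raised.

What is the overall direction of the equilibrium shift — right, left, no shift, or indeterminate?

left

A catalyst speeds both forward and reverse rates equally; it changes neither Q nor K — no shift from this change.
The forward reaction is exothermic. Raising T favours the endothermic direction — shift to the left.
Only the nonzero effect(s) matter; the net shift is to the left.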